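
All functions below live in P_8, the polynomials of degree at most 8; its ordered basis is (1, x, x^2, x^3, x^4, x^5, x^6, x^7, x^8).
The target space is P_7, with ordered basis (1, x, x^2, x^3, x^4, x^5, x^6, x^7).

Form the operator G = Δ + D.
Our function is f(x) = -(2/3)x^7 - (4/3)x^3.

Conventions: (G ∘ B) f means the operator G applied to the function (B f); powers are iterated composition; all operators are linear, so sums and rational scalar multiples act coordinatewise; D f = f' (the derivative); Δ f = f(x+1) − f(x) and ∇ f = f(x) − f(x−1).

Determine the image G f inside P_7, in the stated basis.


Δ f = -(14/3)x^6 - 14x^5 - (70/3)x^4 - (70/3)x^3 - 18x^2 - (26/3)x - 2
D f = -(14/3)x^6 - 4x^2
(Δ + D) f = -(28/3)x^6 - 14x^5 - (70/3)x^4 - (70/3)x^3 - 22x^2 - (26/3)x - 2

the image equals g(x) = -(28/3)x^6 - 14x^5 - (70/3)x^4 - (70/3)x^3 - 22x^2 - (26/3)x - 2


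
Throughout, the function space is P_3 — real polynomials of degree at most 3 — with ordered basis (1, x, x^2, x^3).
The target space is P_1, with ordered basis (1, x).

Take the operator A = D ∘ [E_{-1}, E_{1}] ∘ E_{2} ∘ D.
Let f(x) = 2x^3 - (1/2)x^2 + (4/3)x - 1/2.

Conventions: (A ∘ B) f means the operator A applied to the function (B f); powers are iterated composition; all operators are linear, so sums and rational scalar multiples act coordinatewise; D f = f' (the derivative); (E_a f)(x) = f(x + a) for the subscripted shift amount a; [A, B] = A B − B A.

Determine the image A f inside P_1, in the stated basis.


the image equals g(x) = 0

D f = 6x^2 - x + 4/3
E_{2} D f = 6x^2 + 23x + 70/3
E_{1} (E_{2} ∘ D) f = 6x^2 + 35x + 157/3
E_{-1} E_{1} (E_{2} ∘ D) f = 6x^2 + 23x + 70/3
E_{-1} (E_{2} ∘ D) f = 6x^2 + 11x + 19/3
E_{1} E_{-1} (E_{2} ∘ D) f = 6x^2 + 23x + 70/3
[E_{-1}, E_{1}] (E_{2} ∘ D) f = 0
D [E_{-1}, E_{1}] (E_{2} ∘ D) f = 0


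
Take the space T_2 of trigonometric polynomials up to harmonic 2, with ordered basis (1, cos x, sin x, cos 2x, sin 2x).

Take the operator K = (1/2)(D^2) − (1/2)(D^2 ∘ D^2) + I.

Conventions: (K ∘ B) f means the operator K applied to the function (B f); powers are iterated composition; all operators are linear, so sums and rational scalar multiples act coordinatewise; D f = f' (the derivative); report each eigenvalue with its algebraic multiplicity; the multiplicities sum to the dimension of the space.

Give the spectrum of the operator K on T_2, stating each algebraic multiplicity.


image of 1: 1
image of cos x: 0
image of sin x: 0
image of cos 2x: -9cos 2x
image of sin 2x: -9sin 2x
the matrix is diagonal; its diagonal is (1, 0, 0, -9, -9)
for a triangular matrix the eigenvalues are the diagonal entries, with algebraic multiplicity their repetition count

λ = -9 (multiplicity 2), λ = 0 (multiplicity 2), λ = 1 (multiplicity 1)


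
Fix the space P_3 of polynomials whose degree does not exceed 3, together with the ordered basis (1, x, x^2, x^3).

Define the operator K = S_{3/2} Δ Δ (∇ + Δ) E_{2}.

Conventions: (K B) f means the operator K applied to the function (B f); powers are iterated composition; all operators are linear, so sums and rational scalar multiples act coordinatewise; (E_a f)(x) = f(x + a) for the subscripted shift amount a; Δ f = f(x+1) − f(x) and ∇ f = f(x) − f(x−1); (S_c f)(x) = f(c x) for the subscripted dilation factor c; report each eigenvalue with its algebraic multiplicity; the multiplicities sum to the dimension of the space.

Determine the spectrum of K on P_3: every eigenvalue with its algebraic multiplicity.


λ = 0 (multiplicity 4)

image of 1: 0
image of x: 0
image of x^2: 0
image of x^3: 12
the matrix is upper triangular; its diagonal is (0, 0, 0, 0)
for a triangular matrix the eigenvalues are the diagonal entries, with algebraic multiplicity their repetition count


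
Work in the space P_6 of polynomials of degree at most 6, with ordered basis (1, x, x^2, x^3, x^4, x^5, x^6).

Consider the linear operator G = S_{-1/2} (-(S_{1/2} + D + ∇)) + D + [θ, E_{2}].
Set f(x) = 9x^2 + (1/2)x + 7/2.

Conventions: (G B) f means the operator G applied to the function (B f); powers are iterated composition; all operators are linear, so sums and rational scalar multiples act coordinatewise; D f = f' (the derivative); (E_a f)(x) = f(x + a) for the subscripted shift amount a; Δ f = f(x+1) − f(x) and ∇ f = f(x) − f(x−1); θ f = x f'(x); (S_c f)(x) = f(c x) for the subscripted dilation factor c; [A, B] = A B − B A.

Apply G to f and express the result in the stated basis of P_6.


the image equals g(x) = -(9/16)x^2 + (1/8)x - 68

S_{1/2} f = (9/4)x^2 + (1/4)x + 7/2
D f = 18x + 1/2
∇ f = 18x - 17/2
(S_{1/2} + D + ∇) f = (9/4)x^2 + (145/4)x - 9/2
(-(S_{1/2} + D + ∇)) f = -(9/4)x^2 - (145/4)x + 9/2
S_{-1/2} (-(S_{1/2} + D + ∇)) f = -(9/16)x^2 + (145/8)x + 9/2
D f = 18x + 1/2
E_{2} f = 9x^2 + (73/2)x + 81/2
θ E_{2} f = 18x^2 + (73/2)x
θ f = 18x^2 + (1/2)x
E_{2} θ f = 18x^2 + (145/2)x + 73
[θ, E_{2}] f = -36x - 73
(S_{-1/2} (-(S_{1/2} + D + ∇)) + D + [θ, E_{2}]) f = -(9/16)x^2 + (1/8)x - 68


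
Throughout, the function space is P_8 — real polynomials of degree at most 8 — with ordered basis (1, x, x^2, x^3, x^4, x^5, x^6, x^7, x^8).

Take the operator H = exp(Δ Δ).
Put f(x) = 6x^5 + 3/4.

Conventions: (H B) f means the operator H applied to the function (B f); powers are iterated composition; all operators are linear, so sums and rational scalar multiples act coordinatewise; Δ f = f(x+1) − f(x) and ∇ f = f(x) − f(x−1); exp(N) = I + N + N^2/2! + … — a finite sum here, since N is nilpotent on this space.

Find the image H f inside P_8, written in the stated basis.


order-1 term: 120x^3 + 360x^2 + 420x + 180
order-2 term: 360x + 720
the series for exp(Δ Δ) f terminates at order 2
exp(Δ Δ) f = 6x^5 + 120x^3 + 360x^2 + 780x + 3603/4

g(x) = 6x^5 + 120x^3 + 360x^2 + 780x + 3603/4


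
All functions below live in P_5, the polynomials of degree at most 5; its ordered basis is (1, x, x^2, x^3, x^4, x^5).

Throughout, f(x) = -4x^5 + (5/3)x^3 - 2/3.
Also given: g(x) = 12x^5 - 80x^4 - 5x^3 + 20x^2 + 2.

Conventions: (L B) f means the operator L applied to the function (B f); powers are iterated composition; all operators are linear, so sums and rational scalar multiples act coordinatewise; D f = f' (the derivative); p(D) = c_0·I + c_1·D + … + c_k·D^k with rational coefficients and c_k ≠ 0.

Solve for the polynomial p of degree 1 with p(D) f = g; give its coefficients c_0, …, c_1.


c_0 = -3, c_1 = 4

D^0 f = -4x^5 + (5/3)x^3 - 2/3
D^1 f = -20x^4 + 5x^2
matching coefficients of g against c_0 f + c_1 Df + … from the top degree down determines the c_i
solution: c_0 = -3, c_1 = 4


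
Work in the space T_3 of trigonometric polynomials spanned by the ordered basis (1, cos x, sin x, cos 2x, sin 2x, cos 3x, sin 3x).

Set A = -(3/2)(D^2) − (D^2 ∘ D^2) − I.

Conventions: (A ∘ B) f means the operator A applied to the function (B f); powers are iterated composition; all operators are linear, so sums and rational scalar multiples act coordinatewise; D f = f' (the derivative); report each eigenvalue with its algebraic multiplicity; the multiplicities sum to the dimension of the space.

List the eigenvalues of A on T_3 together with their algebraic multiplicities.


image of 1: -1
image of cos x: -(1/2)cos x
image of sin x: -(1/2)sin x
image of cos 2x: -11cos 2x
image of sin 2x: -11sin 2x
image of cos 3x: -(137/2)cos 3x
image of sin 3x: -(137/2)sin 3x
the matrix is diagonal; its diagonal is (-1, -1/2, -1/2, -11, -11, -137/2, -137/2)
for a triangular matrix the eigenvalues are the diagonal entries, with algebraic multiplicity their repetition count

λ = -137/2 (multiplicity 2), λ = -11 (multiplicity 2), λ = -1 (multiplicity 1), λ = -1/2 (multiplicity 2)


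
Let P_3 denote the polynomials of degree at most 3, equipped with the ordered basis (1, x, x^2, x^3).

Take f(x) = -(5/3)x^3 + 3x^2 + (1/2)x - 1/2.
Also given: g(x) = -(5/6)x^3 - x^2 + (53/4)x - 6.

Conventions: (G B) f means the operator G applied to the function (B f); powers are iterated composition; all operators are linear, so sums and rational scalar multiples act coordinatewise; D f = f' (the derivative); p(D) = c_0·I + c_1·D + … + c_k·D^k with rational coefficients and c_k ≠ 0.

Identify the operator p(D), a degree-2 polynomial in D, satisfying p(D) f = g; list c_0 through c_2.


D^0 f = -(5/3)x^3 + 3x^2 + (1/2)x - 1/2
D^1 f = -5x^2 + 6x + 1/2
D^2 f = -10x + 6
matching coefficients of g against c_0 f + c_1 Df + … from the top degree down determines the c_i
solution: c_0 = 1/2, c_1 = 1/2, c_2 = -1

p(D) = (1/2)·I + (1/2)·D − D^2, i.e. c_0 = 1/2, c_1 = 1/2, c_2 = -1


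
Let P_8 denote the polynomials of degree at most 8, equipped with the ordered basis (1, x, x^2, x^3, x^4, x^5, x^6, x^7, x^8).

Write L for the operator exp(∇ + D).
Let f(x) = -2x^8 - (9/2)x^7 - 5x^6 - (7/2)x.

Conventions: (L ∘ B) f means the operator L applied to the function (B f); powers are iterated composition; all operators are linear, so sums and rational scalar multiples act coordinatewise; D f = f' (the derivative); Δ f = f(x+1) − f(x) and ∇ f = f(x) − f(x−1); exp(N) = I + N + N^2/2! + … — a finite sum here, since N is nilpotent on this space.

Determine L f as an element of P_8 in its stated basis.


the result is g(x) = -2x^8 - (73/2)x^7 - 236x^6 - (1359/2)x^5 - (1955/2)x^4 - 951x^3 - (1427/2)x^2 - 187x - 24

order-1 term: -32x^7 - 7x^6 - (155/2)x^5 + (115/2)x^4 - (109/2)x^3 + (73/2)x^2 - (29/2)x - 9/2
order-2 term: -224x^6 + 294x^5 - 895x^4 + (2215/2)x^3 - 1007x^2 + (1109/2)x - 140
order-3 term: -896x^5 + 2100x^4 - 4860x^3 + 6105x^2 - (9163/2)x + 3091/2
order-4 term: -2240x^4 + 6440x^3 - 12680x^2 + 12970x - 5781
order-5 term: -3584x^3 + 10416x^2 - 15800x + 9460
order-6 term: -3584x^2 + 8736x - 7600
order-7 term: -2048x + 3008
order-8 term: -512
the series for exp(∇ + D) f terminates at order 8
exp(∇ + D) f = -2x^8 - (73/2)x^7 - 236x^6 - (1359/2)x^5 - (1955/2)x^4 - 951x^3 - (1427/2)x^2 - 187x - 24


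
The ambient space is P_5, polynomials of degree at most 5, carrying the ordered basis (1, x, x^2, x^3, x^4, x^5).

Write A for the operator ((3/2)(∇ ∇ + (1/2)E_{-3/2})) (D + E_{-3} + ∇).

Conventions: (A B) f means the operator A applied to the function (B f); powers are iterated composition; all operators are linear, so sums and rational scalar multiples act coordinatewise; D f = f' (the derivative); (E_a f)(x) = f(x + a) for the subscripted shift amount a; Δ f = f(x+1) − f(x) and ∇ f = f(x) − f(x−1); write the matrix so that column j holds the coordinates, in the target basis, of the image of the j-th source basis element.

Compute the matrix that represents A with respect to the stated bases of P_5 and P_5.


the matrix is [[3/4, -15/8, 207/16, -2307/32, 30267/64, -377271/128]; [0, 3/4, -15/4, 621/16, -2307/8, 151335/64]; [0, 0, 3/4, -45/8, 621/8, -11535/16]; [0, 0, 0, 3/4, -15/2, 1035/8]; [0, 0, 0, 0, 3/4, -75/8]; [0, 0, 0, 0, 0, 3/4]] (rows listed top to bottom)

image of 1: 3/4
image of x: (3/4)x - 15/8
image of x^2: (3/4)x^2 - (15/4)x + 207/16
image of x^3: (3/4)x^3 - (45/8)x^2 + (621/16)x - 2307/32
image of x^4: (3/4)x^4 - (15/2)x^3 + (621/8)x^2 - (2307/8)x + 30267/64
image of x^5: (3/4)x^5 - (75/8)x^4 + (1035/8)x^3 - (11535/16)x^2 + (151335/64)x - 377271/128
each image's coordinates form column j of the matrix


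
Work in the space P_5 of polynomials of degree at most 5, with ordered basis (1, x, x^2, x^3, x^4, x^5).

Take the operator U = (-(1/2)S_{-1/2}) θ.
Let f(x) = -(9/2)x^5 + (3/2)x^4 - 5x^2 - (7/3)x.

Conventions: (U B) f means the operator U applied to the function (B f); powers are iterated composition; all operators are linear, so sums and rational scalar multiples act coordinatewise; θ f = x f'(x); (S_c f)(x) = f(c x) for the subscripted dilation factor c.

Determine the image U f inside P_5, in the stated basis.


g(x) = -(45/128)x^5 - (3/16)x^4 + (5/4)x^2 - (7/12)x

θ f = -(45/2)x^5 + 6x^4 - 10x^2 - (7/3)x
S_{-1/2} θ f = (45/64)x^5 + (3/8)x^4 - (5/2)x^2 + (7/6)x
(-(1/2)S_{-1/2}) θ f = -(45/128)x^5 - (3/16)x^4 + (5/4)x^2 - (7/12)x


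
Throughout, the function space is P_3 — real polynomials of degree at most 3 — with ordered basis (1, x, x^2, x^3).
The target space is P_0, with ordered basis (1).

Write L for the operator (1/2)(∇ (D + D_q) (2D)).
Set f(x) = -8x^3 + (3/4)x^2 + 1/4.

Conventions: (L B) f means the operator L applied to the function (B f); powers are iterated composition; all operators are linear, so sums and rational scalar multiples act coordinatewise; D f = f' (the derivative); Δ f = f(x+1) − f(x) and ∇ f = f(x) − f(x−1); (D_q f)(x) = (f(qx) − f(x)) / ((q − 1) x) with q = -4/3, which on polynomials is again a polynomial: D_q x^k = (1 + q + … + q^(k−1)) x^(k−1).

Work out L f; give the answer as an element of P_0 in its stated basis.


the result is g(x) = -40

D f = -24x^2 + (3/2)x
(2D) f = -48x^2 + 3x
D (2D) f = -96x + 3
D_q (2D) f = 16x + 3
(D + D_q) (2D) f = -80x + 6
∇ (D + D_q) (2D) f = -80
((1/2)(∇ (D + D_q) (2D))) f = -40


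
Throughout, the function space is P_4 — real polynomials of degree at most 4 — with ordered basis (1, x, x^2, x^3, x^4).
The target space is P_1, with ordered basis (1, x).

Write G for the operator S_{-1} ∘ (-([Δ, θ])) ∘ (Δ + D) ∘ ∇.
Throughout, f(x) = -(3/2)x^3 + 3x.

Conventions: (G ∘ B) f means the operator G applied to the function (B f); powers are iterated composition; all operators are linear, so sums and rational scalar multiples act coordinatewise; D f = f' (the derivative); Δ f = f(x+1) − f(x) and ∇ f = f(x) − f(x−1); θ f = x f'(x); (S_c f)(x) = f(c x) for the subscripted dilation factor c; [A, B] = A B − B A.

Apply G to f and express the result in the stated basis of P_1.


∇ f = -(9/2)x^2 + (9/2)x + 3/2
Δ ∇ f = -9x
D ∇ f = -9x + 9/2
(Δ + D) ∇ f = -18x + 9/2
θ ((Δ + D) ∘ ∇) f = -18x
Δ θ ((Δ + D) ∘ ∇) f = -18
Δ ((Δ + D) ∘ ∇) f = -18
θ Δ ((Δ + D) ∘ ∇) f = 0
[Δ, θ] ((Δ + D) ∘ ∇) f = -18
(-([Δ, θ])) ((Δ + D) ∘ ∇) f = 18
S_{-1} (-([Δ, θ])) ((Δ + D) ∘ ∇) f = 18

the result is g(x) = 18


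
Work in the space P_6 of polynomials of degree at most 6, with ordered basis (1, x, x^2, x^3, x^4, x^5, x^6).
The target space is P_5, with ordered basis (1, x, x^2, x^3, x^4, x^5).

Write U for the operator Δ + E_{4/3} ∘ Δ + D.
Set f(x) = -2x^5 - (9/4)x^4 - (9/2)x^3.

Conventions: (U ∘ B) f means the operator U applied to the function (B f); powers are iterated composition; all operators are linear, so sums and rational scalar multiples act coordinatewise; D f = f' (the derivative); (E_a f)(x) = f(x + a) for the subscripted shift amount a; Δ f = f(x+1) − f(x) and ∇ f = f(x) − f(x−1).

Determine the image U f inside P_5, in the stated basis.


Δ f = -10x^4 - 29x^3 - 47x^2 - (65/2)x - 35/4
Δ f = -10x^4 - 29x^3 - 47x^2 - (65/2)x - 35/4
E_{4/3} Δ f = -10x^4 - (247/3)x^3 - (809/3)x^2 - (21995/54)x - 76459/324
D f = -10x^4 - 9x^3 - (27/2)x^2
(Δ + E_{4/3} ∘ Δ + D) f = -30x^4 - (361/3)x^3 - (1981/6)x^2 - (11875/27)x - 39647/162

g(x) = -30x^4 - (361/3)x^3 - (1981/6)x^2 - (11875/27)x - 39647/162


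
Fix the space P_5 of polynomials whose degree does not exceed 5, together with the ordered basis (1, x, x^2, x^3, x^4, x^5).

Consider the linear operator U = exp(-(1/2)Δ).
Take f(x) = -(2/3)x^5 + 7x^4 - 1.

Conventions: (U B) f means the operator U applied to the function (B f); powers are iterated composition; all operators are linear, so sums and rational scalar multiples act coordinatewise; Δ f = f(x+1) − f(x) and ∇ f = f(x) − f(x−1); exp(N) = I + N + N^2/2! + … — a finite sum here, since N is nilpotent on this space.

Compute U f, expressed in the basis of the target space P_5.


order-1 term: (5/3)x^4 - (32/3)x^3 - (53/3)x^2 - (37/3)x - 19/6
order-2 term: -(5/3)x^3 + (11/2)x^2 + (91/6)x + 39/4
order-3 term: (5/6)x^2 - x - 19/6
order-4 term: -(5/24)x + 1/48
order-5 term: 1/48
the series for exp(-(1/2)Δ) f terminates at order 5
exp(-(1/2)Δ) f = -(2/3)x^5 + (26/3)x^4 - (37/3)x^3 - (34/3)x^2 + (13/8)x + 59/24

the image equals g(x) = -(2/3)x^5 + (26/3)x^4 - (37/3)x^3 - (34/3)x^2 + (13/8)x + 59/24


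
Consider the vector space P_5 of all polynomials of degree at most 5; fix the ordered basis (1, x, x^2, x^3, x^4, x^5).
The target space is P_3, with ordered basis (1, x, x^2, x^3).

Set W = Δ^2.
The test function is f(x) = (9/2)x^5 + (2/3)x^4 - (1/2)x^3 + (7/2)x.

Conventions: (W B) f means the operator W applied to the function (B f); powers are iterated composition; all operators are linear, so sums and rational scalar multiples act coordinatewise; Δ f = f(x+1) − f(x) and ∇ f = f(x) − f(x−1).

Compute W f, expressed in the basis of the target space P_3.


the image equals g(x) = 90x^3 + 278x^2 + 328x + 424/3

Δ f = (45/2)x^4 + (143/3)x^3 + (95/2)x^2 + (71/3)x + 49/6
Δ Δ f = 90x^3 + 278x^2 + 328x + 424/3


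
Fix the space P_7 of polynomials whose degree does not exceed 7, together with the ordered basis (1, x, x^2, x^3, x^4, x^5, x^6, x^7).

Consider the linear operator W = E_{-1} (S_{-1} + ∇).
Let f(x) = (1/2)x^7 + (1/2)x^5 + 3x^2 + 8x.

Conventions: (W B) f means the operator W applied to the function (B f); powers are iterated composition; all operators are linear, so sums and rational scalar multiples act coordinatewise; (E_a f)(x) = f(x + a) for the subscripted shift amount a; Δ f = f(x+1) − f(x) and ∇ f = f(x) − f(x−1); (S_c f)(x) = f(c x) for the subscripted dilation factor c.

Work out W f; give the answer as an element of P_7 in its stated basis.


the result is g(x) = -(1/2)x^7 + 7x^6 - (85/2)x^5 + 145x^4 - 300x^3 + 379x^2 - 272x + 90

S_{-1} f = -(1/2)x^7 - (1/2)x^5 + 3x^2 - 8x
∇ f = (7/2)x^6 - (21/2)x^5 + 20x^4 - (45/2)x^3 + (31/2)x^2 + 6
(S_{-1} + ∇) f = -(1/2)x^7 + (7/2)x^6 - 11x^5 + 20x^4 - (45/2)x^3 + (37/2)x^2 - 8x + 6
E_{-1} (S_{-1} + ∇) f = -(1/2)x^7 + 7x^6 - (85/2)x^5 + 145x^4 - 300x^3 + 379x^2 - 272x + 90


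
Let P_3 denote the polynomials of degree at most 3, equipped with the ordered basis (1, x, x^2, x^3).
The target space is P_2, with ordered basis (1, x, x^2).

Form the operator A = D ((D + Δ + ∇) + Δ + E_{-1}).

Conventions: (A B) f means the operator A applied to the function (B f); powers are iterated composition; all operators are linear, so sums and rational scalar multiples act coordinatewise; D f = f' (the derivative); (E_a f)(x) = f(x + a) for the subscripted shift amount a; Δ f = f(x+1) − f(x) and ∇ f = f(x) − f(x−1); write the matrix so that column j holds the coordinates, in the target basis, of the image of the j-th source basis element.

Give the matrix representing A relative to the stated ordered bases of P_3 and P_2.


image of 1: 0
image of x: 1
image of x^2: 2x + 6
image of x^3: 3x^2 + 18x + 6
each image's coordinates form column j of the matrix

the matrix is [[0, 1, 6, 6]; [0, 0, 2, 18]; [0, 0, 0, 3]] (rows listed top to bottom)


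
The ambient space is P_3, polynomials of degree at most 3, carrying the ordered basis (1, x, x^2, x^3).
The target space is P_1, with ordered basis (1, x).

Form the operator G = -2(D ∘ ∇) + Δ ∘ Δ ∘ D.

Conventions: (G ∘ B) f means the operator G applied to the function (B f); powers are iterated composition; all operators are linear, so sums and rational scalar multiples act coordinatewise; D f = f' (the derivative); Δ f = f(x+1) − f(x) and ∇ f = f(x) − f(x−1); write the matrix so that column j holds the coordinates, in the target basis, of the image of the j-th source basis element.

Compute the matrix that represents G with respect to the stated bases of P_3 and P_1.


the matrix is [[0, 0, -4, 12]; [0, 0, 0, -12]] (rows listed top to bottom)

image of 1: 0
image of x: 0
image of x^2: -4
image of x^3: -12x + 12
each image's coordinates form column j of the matrix


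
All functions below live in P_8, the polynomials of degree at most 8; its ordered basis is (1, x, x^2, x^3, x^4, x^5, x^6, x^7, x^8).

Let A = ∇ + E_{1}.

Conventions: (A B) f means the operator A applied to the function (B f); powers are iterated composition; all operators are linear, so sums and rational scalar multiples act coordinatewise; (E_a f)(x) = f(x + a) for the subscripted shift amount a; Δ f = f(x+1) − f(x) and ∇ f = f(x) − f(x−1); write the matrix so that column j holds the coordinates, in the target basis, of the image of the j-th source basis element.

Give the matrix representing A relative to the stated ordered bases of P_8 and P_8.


image of 1: 1
image of x: x + 2
image of x^2: x^2 + 4x
image of x^3: x^3 + 6x^2 + 2
image of x^4: x^4 + 8x^3 + 8x
image of x^5: x^5 + 10x^4 + 20x^2 + 2
image of x^6: x^6 + 12x^5 + 40x^3 + 12x
image of x^7: x^7 + 14x^6 + 70x^4 + 42x^2 + 2
image of x^8: x^8 + 16x^7 + 112x^5 + 112x^3 + 16x
each image's coordinates form column j of the matrix

the matrix is [[1, 2, 0, 2, 0, 2, 0, 2, 0]; [0, 1, 4, 0, 8, 0, 12, 0, 16]; [0, 0, 1, 6, 0, 20, 0, 42, 0]; [0, 0, 0, 1, 8, 0, 40, 0, 112]; [0, 0, 0, 0, 1, 10, 0, 70, 0]; [0, 0, 0, 0, 0, 1, 12, 0, 112]; [0, 0, 0, 0, 0, 0, 1, 14, 0]; [0, 0, 0, 0, 0, 0, 0, 1, 16]; [0, 0, 0, 0, 0, 0, 0, 0, 1]] (rows listed top to bottom)


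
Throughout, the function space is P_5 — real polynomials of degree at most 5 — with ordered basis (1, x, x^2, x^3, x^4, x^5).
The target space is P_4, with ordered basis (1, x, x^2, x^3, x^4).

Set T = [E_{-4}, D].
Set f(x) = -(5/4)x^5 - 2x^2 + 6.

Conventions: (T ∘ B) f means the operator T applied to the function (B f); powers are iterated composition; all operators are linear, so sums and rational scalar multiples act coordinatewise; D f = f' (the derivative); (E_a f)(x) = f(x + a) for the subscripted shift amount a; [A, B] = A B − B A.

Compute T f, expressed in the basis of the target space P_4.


D f = -(25/4)x^4 - 4x
E_{-4} D f = -(25/4)x^4 + 100x^3 - 600x^2 + 1596x - 1584
E_{-4} f = -(5/4)x^5 + 25x^4 - 200x^3 + 798x^2 - 1584x + 1254
D E_{-4} f = -(25/4)x^4 + 100x^3 - 600x^2 + 1596x - 1584
[E_{-4}, D] f = 0

the image equals g(x) = 0


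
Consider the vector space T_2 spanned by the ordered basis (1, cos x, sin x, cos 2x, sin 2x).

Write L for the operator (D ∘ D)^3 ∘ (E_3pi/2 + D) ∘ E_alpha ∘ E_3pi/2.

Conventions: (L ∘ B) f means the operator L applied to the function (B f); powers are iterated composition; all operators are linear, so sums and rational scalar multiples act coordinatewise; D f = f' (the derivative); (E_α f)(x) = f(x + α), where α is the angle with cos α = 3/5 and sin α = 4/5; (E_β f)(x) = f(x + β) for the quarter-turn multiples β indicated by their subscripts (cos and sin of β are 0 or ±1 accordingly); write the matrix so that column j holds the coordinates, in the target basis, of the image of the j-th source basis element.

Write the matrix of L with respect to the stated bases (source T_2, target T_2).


image of 1: 0
image of cos x: 0
image of sin x: 0
image of cos 2x: -(2624/25)cos 2x + (2432/25)sin 2x
image of sin 2x: -(2432/25)cos 2x - (2624/25)sin 2x
each image's coordinates form column j of the matrix

the matrix is [[0, 0, 0, 0, 0]; [0, 0, 0, 0, 0]; [0, 0, 0, 0, 0]; [0, 0, 0, -2624/25, -2432/25]; [0, 0, 0, 2432/25, -2624/25]] (rows listed top to bottom)


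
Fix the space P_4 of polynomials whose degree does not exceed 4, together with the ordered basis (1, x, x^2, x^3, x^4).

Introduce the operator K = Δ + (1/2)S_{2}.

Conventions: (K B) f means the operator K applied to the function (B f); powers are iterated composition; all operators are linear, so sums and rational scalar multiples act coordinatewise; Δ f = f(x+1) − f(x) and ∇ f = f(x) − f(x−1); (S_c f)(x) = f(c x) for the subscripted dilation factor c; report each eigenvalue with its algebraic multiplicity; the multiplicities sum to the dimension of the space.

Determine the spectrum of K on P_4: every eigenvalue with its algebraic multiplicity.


image of 1: 1/2
image of x: x + 1
image of x^2: 2x^2 + 2x + 1
image of x^3: 4x^3 + 3x^2 + 3x + 1
image of x^4: 8x^4 + 4x^3 + 6x^2 + 4x + 1
the matrix is upper triangular; its diagonal is (1/2, 1, 2, 4, 8)
for a triangular matrix the eigenvalues are the diagonal entries, with algebraic multiplicity their repetition count

λ = 1/2 (multiplicity 1), λ = 1 (multiplicity 1), λ = 2 (multiplicity 1), λ = 4 (multiplicity 1), λ = 8 (multiplicity 1)


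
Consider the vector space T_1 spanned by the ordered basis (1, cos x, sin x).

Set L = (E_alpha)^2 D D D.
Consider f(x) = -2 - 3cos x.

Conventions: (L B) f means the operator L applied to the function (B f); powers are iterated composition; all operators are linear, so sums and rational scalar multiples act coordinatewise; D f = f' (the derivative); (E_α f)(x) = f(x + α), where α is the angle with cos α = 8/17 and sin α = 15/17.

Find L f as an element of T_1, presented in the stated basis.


D f = 3sin x
D D f = 3cos x
D D D f = -3sin x
E_alpha (D D D) f = -(45/17)cos x - (24/17)sin x
E_alpha E_alpha (D D D) f = -(720/289)cos x + (483/289)sin x

the result is g(x) = -(720/289)cos x + (483/289)sin x


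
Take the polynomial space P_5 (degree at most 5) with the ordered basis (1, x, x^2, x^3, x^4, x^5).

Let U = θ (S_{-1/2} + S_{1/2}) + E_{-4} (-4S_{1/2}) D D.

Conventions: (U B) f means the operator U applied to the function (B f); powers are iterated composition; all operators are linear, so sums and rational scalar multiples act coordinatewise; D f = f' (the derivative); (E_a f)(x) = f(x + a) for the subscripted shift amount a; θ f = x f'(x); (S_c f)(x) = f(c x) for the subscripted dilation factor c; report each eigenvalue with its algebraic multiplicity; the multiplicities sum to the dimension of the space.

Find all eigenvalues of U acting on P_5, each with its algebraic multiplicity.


λ = 0 (multiplicity 4), λ = 1/2 (multiplicity 1), λ = 1 (multiplicity 1)

image of 1: 0
image of x: 0
image of x^2: x^2 - 8
image of x^3: -12x + 48
image of x^4: (1/2)x^4 - 12x^2 + 96x - 192
image of x^5: -10x^3 + 120x^2 - 480x + 640
the matrix is upper triangular; its diagonal is (0, 0, 1, 0, 1/2, 0)
for a triangular matrix the eigenvalues are the diagonal entries, with algebraic multiplicity their repetition count


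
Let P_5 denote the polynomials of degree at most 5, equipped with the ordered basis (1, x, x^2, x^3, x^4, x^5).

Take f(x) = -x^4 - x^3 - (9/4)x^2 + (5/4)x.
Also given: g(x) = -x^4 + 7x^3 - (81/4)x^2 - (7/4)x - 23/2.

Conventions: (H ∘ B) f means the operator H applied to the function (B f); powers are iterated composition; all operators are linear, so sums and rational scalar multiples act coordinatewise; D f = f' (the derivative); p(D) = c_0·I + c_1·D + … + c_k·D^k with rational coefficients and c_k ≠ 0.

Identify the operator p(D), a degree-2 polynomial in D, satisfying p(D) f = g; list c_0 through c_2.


p(D) = I − 2·D + 2·D^2, i.e. c_0 = 1, c_1 = -2, c_2 = 2

D^0 f = -x^4 - x^3 - (9/4)x^2 + (5/4)x
D^1 f = -4x^3 - 3x^2 - (9/2)x + 5/4
D^2 f = -12x^2 - 6x - 9/2
matching coefficients of g against c_0 f + c_1 Df + … from the top degree down determines the c_i
solution: c_0 = 1, c_1 = -2, c_2 = 2


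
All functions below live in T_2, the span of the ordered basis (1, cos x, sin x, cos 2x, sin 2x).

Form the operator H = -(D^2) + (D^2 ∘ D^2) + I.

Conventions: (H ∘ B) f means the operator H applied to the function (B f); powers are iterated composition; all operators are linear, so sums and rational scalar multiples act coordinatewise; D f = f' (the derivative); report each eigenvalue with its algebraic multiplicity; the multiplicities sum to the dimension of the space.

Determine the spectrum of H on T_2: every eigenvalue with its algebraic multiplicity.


image of 1: 1
image of cos x: 3cos x
image of sin x: 3sin x
image of cos 2x: 21cos 2x
image of sin 2x: 21sin 2x
the matrix is diagonal; its diagonal is (1, 3, 3, 21, 21)
for a triangular matrix the eigenvalues are the diagonal entries, with algebraic multiplicity their repetition count

λ = 1 (multiplicity 1), λ = 3 (multiplicity 2), λ = 21 (multiplicity 2)


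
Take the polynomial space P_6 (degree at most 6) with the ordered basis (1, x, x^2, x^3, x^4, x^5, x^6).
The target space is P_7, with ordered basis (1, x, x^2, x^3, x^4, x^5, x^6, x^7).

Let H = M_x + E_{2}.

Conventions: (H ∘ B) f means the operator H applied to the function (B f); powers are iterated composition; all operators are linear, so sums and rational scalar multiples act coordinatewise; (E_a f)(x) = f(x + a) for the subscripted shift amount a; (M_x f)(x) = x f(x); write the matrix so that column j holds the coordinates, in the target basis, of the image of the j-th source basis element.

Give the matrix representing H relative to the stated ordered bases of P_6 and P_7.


image of 1: x + 1
image of x: x^2 + x + 2
image of x^2: x^3 + x^2 + 4x + 4
image of x^3: x^4 + x^3 + 6x^2 + 12x + 8
image of x^4: x^5 + x^4 + 8x^3 + 24x^2 + 32x + 16
image of x^5: x^6 + x^5 + 10x^4 + 40x^3 + 80x^2 + 80x + 32
image of x^6: x^7 + x^6 + 12x^5 + 60x^4 + 160x^3 + 240x^2 + 192x + 64
each image's coordinates form column j of the matrix

the matrix is [[1, 2, 4, 8, 16, 32, 64]; [1, 1, 4, 12, 32, 80, 192]; [0, 1, 1, 6, 24, 80, 240]; [0, 0, 1, 1, 8, 40, 160]; [0, 0, 0, 1, 1, 10, 60]; [0, 0, 0, 0, 1, 1, 12]; [0, 0, 0, 0, 0, 1, 1]; [0, 0, 0, 0, 0, 0, 1]] (rows listed top to bottom)


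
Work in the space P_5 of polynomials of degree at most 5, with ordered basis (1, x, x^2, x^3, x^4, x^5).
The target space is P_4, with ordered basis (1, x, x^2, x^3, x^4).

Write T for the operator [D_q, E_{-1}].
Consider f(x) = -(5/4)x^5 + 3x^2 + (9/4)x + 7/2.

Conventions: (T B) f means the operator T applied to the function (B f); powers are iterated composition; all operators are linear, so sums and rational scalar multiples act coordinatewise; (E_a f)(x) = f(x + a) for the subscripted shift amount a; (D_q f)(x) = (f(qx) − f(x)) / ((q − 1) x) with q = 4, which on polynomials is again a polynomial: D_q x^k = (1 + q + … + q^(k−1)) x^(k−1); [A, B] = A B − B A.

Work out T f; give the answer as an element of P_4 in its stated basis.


g(x) = -(4695/4)x^3 + 2295x^2 - (3285/2)x + 429

E_{-1} f = -(5/4)x^5 + (25/4)x^4 - (25/2)x^3 + (31/2)x^2 - 10x + 11/2
D_q E_{-1} f = -(1705/4)x^4 + (2125/4)x^3 - (525/2)x^2 + (155/2)x - 10
D_q f = -(1705/4)x^4 + 15x + 9/4
E_{-1} D_q f = -(1705/4)x^4 + 1705x^3 - (5115/2)x^2 + 1720x - 439
[D_q, E_{-1}] f = -(4695/4)x^3 + 2295x^2 - (3285/2)x + 429


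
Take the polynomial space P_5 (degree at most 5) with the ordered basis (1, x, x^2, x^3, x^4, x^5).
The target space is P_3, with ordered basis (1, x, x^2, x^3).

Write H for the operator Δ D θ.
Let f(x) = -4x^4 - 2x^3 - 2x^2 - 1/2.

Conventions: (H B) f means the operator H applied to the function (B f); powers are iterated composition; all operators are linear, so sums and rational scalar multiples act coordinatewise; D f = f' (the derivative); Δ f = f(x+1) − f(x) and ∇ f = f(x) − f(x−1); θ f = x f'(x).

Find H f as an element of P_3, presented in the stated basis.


the result is g(x) = -192x^2 - 228x - 90

θ f = -16x^4 - 6x^3 - 4x^2
D θ f = -64x^3 - 18x^2 - 8x
Δ D θ f = -192x^2 - 228x - 90


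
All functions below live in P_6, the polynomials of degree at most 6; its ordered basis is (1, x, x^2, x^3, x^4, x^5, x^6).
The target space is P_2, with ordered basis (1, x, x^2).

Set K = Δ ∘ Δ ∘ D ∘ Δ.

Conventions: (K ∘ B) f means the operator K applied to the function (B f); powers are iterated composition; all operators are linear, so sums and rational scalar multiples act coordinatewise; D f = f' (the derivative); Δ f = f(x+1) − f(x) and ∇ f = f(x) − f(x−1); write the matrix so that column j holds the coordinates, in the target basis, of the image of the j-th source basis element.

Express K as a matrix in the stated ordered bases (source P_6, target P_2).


image of 1: 0
image of x: 0
image of x^2: 0
image of x^3: 0
image of x^4: 24
image of x^5: 120x + 180
image of x^6: 360x^2 + 1080x + 900
each image's coordinates form column j of the matrix

the matrix is [[0, 0, 0, 0, 24, 180, 900]; [0, 0, 0, 0, 0, 120, 1080]; [0, 0, 0, 0, 0, 0, 360]] (rows listed top to bottom)


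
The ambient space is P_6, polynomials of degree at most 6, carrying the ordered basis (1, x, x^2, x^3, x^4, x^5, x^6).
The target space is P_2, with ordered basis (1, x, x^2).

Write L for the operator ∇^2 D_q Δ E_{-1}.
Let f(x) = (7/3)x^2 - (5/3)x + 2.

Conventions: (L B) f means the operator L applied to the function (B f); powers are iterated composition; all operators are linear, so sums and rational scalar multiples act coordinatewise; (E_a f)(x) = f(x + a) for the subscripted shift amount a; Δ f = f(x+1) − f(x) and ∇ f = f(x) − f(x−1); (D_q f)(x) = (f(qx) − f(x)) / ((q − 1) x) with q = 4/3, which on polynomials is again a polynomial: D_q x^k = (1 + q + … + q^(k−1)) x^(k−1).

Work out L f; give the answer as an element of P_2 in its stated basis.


E_{-1} f = (7/3)x^2 - (19/3)x + 6
Δ E_{-1} f = (14/3)x - 4
D_q Δ E_{-1} f = 14/3
∇ (D_q Δ E_{-1}) f = 0
∇ ∇ (D_q Δ E_{-1}) f = 0

the image equals g(x) = 0


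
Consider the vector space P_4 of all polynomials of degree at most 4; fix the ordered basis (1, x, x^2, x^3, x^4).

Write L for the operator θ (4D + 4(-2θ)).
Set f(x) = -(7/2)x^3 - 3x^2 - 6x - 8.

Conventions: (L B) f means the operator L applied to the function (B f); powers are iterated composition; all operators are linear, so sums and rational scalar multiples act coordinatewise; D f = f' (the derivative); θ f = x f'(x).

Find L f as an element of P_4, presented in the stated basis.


D f = -(21/2)x^2 - 6x - 6
(4D) f = -42x^2 - 24x - 24
θ f = -(21/2)x^3 - 6x^2 - 6x
(-2θ) f = 21x^3 + 12x^2 + 12x
(4(-2θ)) f = 84x^3 + 48x^2 + 48x
(4D + 4(-2θ)) f = 84x^3 + 6x^2 + 24x - 24
θ (4D + 4(-2θ)) f = 252x^3 + 12x^2 + 24x

the result is g(x) = 252x^3 + 12x^2 + 24x


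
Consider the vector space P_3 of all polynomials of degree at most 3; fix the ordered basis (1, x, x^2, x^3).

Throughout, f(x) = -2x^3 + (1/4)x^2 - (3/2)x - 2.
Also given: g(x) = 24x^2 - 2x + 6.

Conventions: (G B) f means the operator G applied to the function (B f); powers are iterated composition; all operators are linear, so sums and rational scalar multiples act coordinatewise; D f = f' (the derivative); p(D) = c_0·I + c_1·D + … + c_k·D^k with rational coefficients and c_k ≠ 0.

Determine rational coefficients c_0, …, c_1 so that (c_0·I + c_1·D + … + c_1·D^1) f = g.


c_0 = 0, c_1 = -4

D^0 f = -2x^3 + (1/4)x^2 - (3/2)x - 2
D^1 f = -6x^2 + (1/2)x - 3/2
matching coefficients of g against c_0 f + c_1 Df + … from the top degree down determines the c_i
solution: c_0 = 0, c_1 = -4


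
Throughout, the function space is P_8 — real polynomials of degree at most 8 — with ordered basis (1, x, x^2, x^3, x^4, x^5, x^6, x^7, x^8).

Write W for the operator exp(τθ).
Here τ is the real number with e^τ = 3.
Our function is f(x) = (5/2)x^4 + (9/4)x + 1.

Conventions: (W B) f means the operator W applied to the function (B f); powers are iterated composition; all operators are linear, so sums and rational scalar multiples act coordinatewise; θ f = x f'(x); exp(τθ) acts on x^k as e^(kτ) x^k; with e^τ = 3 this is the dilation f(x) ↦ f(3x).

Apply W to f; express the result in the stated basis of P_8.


the image equals g(x) = (405/2)x^4 + (27/4)x + 1

exp(τθ) x^k = e^(kτ) x^k; with e^τ = 3 this sends x^k to 3^k x^k
x ↦ 3 x
x^4 ↦ 81 x^4
applying this coordinatewise to f: exp(τθ) f = (405/2)x^4 + (27/4)x + 1


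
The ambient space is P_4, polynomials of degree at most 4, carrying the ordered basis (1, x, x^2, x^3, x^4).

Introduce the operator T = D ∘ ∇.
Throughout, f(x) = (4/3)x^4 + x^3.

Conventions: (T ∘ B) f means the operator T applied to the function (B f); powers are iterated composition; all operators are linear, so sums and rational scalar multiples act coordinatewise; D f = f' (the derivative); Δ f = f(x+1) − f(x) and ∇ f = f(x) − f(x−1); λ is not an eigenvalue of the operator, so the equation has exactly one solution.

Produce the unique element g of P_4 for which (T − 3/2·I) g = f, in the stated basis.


write g with unknown coordinates in the stated basis and equate coefficients in (T − 3/2·I) g = f
solving from the highest basis element down gives g = -(8/9)x^4 - (2/3)x^3 - (64/9)x^2 + (40/9)x - 284/27
check: T g = -(32/3)x^2 + (20/3)x - 142/9
so T g − 3/2·g = (4/3)x^4 + x^3 = f ✓

the result is g(x) = -(8/9)x^4 - (2/3)x^3 - (64/9)x^2 + (40/9)x - 284/27


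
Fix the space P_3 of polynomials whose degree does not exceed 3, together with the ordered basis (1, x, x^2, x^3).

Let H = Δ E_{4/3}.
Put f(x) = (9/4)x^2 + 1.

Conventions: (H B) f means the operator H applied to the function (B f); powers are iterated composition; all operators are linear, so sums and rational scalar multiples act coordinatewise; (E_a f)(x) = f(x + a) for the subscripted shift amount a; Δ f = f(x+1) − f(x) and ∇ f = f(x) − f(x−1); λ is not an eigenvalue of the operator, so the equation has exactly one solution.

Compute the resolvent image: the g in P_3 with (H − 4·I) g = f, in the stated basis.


the image equals g(x) = -(9/16)x^2 - (9/32)x - 107/128

write g with unknown coordinates in the stated basis and equate coefficients in (H − 4·I) g = f
solving from the highest basis element down gives g = -(9/16)x^2 - (9/32)x - 107/128
check: H g = -(9/8)x - 75/32
so H g − 4·g = (9/4)x^2 + 1 = f ✓


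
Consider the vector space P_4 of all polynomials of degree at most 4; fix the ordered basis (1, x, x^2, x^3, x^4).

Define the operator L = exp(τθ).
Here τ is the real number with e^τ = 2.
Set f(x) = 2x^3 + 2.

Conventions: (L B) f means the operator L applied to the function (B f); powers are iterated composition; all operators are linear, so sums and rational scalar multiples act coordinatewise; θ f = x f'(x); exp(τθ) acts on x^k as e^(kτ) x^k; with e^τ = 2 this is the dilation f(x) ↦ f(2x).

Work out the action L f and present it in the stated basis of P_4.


the image equals g(x) = 16x^3 + 2

exp(τθ) x^k = e^(kτ) x^k; with e^τ = 2 this sends x^k to 2^k x^k
x^3 ↦ 8 x^3
applying this coordinatewise to f: exp(τθ) f = 16x^3 + 2


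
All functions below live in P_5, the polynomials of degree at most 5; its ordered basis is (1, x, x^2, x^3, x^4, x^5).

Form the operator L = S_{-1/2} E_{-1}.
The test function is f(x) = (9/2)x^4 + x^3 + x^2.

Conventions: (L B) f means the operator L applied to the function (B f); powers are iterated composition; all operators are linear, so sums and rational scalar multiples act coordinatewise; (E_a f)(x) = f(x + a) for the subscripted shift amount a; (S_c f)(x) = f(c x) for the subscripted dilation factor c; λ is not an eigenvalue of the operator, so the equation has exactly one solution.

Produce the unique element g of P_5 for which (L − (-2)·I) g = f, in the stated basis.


write g with unknown coordinates in the stated basis and equate coefficients in (L − (-2)·I) g = f
solving from the highest basis element down gives g = (24/11)x^4 - (8/165)x^3 - (508/495)x^2 - (3376/1485)x - 5164/4455
check: L g = (3/22)x^4 + (181/165)x^3 + (1511/495)x^2 + (6752/1485)x + 10328/4455
so L g − (-2)·g = (9/2)x^4 + x^3 + x^2 = f ✓

g(x) = (24/11)x^4 - (8/165)x^3 - (508/495)x^2 - (3376/1485)x - 5164/4455


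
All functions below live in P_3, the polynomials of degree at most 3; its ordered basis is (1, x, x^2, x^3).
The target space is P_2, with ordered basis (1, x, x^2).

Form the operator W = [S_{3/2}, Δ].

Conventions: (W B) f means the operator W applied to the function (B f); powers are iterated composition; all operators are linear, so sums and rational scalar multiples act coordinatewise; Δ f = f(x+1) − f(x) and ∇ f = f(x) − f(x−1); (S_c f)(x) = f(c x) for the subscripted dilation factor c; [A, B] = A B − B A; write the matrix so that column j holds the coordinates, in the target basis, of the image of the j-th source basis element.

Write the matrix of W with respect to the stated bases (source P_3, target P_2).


image of 1: 0
image of x: -1/2
image of x^2: -(3/2)x - 5/4
image of x^3: -(27/8)x^2 - (45/8)x - 19/8
each image's coordinates form column j of the matrix

the matrix is [[0, -1/2, -5/4, -19/8]; [0, 0, -3/2, -45/8]; [0, 0, 0, -27/8]] (rows listed top to bottom)
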